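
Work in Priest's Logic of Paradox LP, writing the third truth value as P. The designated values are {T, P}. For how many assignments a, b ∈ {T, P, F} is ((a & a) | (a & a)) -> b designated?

8

Of the 9 assignments, 8 give a value in {T, P}.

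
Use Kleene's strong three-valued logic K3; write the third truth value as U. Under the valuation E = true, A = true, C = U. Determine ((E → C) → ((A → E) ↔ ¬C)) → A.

E → C = true → U = U  [¬true ∨ U]
A → E = true → true = true
¬C = ¬U = U
(A → E) ↔ ¬C = true ↔ U = U
(E → C) → ((A → E) ↔ ¬C) = U → U = U
((E → C) → ((A → E) ↔ ¬C)) → A = U → true = true

true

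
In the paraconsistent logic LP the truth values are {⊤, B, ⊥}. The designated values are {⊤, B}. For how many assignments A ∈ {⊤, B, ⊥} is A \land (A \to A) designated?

A=⊤: ⊤ ✓
A=B: B ✓
A=⊥: ⊥ ·

2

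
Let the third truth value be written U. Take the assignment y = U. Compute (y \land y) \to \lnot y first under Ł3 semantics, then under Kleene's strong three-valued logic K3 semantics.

In Ł3: y \land y = U \land U = U
\lnot y = \lnot U = U
(y \land y) \to \lnot y = U \to U = T  [min(1, 1−½+½)]
In Kleene's strong three-valued logic K3: y \land y = U \land U = U
\lnot y = \lnot U = U
(y \land y) \to \lnot y = U \to U = U
They differ because Ł3 and Kleene's strong three-valued logic K3 treat U differently under implication.

T; U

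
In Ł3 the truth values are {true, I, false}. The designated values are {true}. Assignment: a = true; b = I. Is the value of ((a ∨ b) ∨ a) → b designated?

No

a ∨ b = true ∨ I = true
(a ∨ b) ∨ a = true ∨ true = true
((a ∨ b) ∨ a) → b = true → I = I  [min(1, 1−1+½)]
I ∉ {true}.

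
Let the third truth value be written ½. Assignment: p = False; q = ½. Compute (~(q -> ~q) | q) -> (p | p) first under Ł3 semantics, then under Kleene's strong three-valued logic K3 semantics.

½; ½

In Ł3: ~q = ~½ = ½
q -> ~q = ½ -> ½ = True
~(q -> ~q) = ~True = False
~(q -> ~q) | q = False | ½ = ½
p | p = False | False = False
(~(q -> ~q) | q) -> (p | p) = ½ -> False = ½
In Kleene's strong three-valued logic K3: ~q = ~½ = ½
q -> ~q = ½ -> ½ = ½
~(q -> ~q) = ~½ = ½
~(q -> ~q) | q = ½ | ½ = ½
p | p = False | False = False
(~(q -> ~q) | q) -> (p | p) = ½ -> False = ½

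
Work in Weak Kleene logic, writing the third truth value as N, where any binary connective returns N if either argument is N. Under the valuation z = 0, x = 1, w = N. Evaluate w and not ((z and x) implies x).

z and x = 0 and 1 = 0
(z and x) implies x = 0 implies 1 = 1
not ((z and x) implies x) = not 1 = 0
w and not ((z and x) implies x) = N and 0 = N

N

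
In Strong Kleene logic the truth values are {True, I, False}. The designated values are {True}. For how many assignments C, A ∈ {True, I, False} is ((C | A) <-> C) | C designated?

4

Designated under: (C=True, A=True); (C=True, A=I); (C=True, A=False); (C=False, A=False).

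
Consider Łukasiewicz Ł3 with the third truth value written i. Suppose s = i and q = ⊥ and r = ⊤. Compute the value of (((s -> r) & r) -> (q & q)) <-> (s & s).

s -> r = i -> ⊤ = ⊤  [min(1, 1−½+1)]
(s -> r) & r = ⊤ & ⊤ = ⊤
q & q = ⊥ & ⊥ = ⊥
((s -> r) & r) -> (q & q) = ⊤ -> ⊥ = ⊥
s & s = i & i = i
(((s -> r) & r) -> (q & q)) <-> (s & s) = ⊥ <-> i = i

i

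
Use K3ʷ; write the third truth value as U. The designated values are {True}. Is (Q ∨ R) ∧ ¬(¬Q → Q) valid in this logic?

No

Countermodel: Q=True, R=True gives False, which is not designated.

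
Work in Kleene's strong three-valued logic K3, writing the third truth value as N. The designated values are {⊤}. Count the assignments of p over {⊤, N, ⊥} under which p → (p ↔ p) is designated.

p=⊤: ⊤ ✓
p=N: N ·
p=⊥: ⊤ ✓

2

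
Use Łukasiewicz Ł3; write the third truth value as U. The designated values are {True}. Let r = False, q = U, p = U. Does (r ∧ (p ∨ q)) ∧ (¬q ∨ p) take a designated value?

No

p ∨ q = U ∨ U = U
r ∧ (p ∨ q) = False ∧ U = False
¬q = ¬U = U
¬q ∨ p = U ∨ U = U
(r ∧ (p ∨ q)) ∧ (¬q ∨ p) = False ∧ U = False
False ∉ {True}.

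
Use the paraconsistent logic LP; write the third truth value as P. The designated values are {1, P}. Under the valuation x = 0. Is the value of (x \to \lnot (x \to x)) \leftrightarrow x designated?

x \to x = 0 \to 0 = 1
\lnot (x \to x) = \lnot 1 = 0
x \to \lnot (x \to x) = 0 \to 0 = 1
(x \to \lnot (x \to x)) \leftrightarrow x = 1 \leftrightarrow 0 = 0
0 ∉ {1, P}.

No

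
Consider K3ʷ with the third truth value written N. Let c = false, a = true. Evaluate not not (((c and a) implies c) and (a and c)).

c and a = false and true = false
(c and a) implies c = false implies false = true
a and c = true and false = false
((c and a) implies c) and (a and c) = true and false = false
not (((c and a) implies c) and (a and c)) = not false = true
not not (((c and a) implies c) and (a and c)) = not true = false

false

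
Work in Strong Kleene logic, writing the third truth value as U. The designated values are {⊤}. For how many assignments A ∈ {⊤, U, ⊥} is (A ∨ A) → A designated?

2

A=⊤: ⊤ ✓
A=U: U ·
A=⊥: ⊤ ✓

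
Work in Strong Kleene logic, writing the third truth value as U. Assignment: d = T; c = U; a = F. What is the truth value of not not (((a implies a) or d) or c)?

a implies a = F implies F = T
(a implies a) or d = T or T = T
((a implies a) or d) or c = T or U = T
not (((a implies a) or d) or c) = not T = F
not not (((a implies a) or d) or c) = not F = T

T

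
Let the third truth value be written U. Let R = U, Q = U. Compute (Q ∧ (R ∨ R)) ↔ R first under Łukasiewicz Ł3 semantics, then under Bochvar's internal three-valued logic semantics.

T; U

In Łukasiewicz Ł3: R ∨ R = U ∨ U = U
Q ∧ (R ∨ R) = U ∧ U = U
(Q ∧ (R ∨ R)) ↔ R = U ↔ U = T  [1 − |½−½|]
In Bochvar's internal three-valued logic: R ∨ R = U ∨ U = U
Q ∧ (R ∨ R) = U ∧ U = U
(Q ∧ (R ∨ R)) ↔ R = U ↔ U = U
They differ because Łukasiewicz Ł3 and Bochvar's internal three-valued logic treat U differently under the binary connectives.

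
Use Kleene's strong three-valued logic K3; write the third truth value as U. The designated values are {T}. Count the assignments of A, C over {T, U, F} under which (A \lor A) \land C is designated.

Designated under: (A=T, C=T).

1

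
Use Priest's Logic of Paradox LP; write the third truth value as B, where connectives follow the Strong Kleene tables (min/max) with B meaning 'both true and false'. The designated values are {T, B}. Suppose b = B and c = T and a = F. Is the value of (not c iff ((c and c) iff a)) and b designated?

not c = not T = F
c and c = T and T = T
(c and c) iff a = T iff F = F
not c iff ((c and c) iff a) = F iff F = T
(not c iff ((c and c) iff a)) and b = T and B = B
B ∈ {T, B}.

Yes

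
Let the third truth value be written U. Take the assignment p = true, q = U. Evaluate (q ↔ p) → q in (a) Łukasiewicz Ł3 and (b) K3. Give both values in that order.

In Łukasiewicz Ł3: q ↔ p = U ↔ true = U  [1 − |½−1|]
(q ↔ p) → q = U → U = true
In K3: q ↔ p = U ↔ true = U
(q ↔ p) → q = U → U = U
They differ because Łukasiewicz Ł3 and K3 treat U differently under implication.

true; U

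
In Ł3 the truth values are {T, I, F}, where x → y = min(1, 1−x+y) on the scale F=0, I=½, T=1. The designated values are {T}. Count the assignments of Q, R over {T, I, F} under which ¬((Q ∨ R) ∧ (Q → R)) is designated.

Designated under: (Q=T, R=F); (Q=F, R=F).

2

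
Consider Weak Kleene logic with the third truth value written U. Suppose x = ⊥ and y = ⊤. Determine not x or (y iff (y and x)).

not x = not ⊥ = ⊤
y and x = ⊤ and ⊥ = ⊥
y iff (y and x) = ⊤ iff ⊥ = ⊥
not x or (y iff (y and x)) = ⊤ or ⊥ = ⊤

⊤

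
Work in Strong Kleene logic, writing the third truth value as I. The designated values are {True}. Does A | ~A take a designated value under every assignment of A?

No

Countermodel: A=I gives I, which is not designated.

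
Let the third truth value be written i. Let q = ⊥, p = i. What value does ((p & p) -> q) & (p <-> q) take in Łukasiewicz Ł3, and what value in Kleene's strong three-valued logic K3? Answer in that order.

i; i

In Łukasiewicz Ł3: p & p = i & i = i
(p & p) -> q = i -> ⊥ = i  [min(1, 1−½+0)]
p <-> q = i <-> ⊥ = i
((p & p) -> q) & (p <-> q) = i & i = i
In Kleene's strong three-valued logic K3: p & p = i & i = i
(p & p) -> q = i -> ⊥ = i  [~i | ⊥]
p <-> q = i <-> ⊥ = i
((p & p) -> q) & (p <-> q) = i & i = i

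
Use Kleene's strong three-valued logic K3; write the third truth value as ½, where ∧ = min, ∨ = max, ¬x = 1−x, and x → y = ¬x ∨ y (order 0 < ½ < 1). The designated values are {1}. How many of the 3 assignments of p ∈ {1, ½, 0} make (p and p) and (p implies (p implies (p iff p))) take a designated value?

p=1: 1 ✓
p=½: ½ ·
p=0: 0 ·

1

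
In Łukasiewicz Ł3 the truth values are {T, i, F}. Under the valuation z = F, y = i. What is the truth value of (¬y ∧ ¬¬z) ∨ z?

¬y = ¬i = i
¬z = ¬F = T
¬¬z = ¬T = F
¬y ∧ ¬¬z = i ∧ F = F
(¬y ∧ ¬¬z) ∨ z = F ∨ F = F

F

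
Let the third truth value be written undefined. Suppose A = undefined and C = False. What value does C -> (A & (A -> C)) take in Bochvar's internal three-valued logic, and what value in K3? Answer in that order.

undefined; True

In Bochvar's internal three-valued logic: A -> C = undefined -> False = undefined  [any arg is the third value ⇒ result is the third value]
A & (A -> C) = undefined & undefined = undefined
C -> (A & (A -> C)) = False -> undefined = undefined
In K3: A -> C = undefined -> False = undefined  [~undefined | False]
A & (A -> C) = undefined & undefined = undefined
C -> (A & (A -> C)) = False -> undefined = True
They differ because Bochvar's internal three-valued logic and K3 treat undefined differently under the binary connectives.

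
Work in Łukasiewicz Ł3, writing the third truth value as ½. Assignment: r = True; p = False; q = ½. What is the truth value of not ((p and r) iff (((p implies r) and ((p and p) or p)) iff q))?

½

p and r = False and True = False
p implies r = False implies True = True
p and p = False and False = False
(p and p) or p = False or False = False
(p implies r) and ((p and p) or p) = True and False = False
((p implies r) and ((p and p) or p)) iff q = False iff ½ = ½
(p and r) iff (((p implies r) and ((p and p) or p)) iff q) = False iff ½ = ½
not ((p and r) iff (((p implies r) and ((p and p) or p)) iff q)) = not ½ = ½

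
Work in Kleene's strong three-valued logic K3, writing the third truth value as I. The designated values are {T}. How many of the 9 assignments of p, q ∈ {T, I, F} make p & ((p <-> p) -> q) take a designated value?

1

Designated under: (p=T, q=T).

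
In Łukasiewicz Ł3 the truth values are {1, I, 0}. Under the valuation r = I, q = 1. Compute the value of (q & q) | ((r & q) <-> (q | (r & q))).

1

q & q = 1 & 1 = 1
r & q = I & 1 = I
r & q = I & 1 = I
q | (r & q) = 1 | I = 1
(r & q) <-> (q | (r & q)) = I <-> 1 = I  [1 − |½−1|]
(q & q) | ((r & q) <-> (q | (r & q))) = 1 | I = 1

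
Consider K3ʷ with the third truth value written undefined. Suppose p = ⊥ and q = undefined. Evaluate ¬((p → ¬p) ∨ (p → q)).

¬p = ¬⊥ = ⊤
p → ¬p = ⊥ → ⊤ = ⊤
p → q = ⊥ → undefined = undefined  [any arg is the third value ⇒ result is the third value]
(p → ¬p) ∨ (p → q) = ⊤ ∨ undefined = undefined
¬((p → ¬p) ∨ (p → q)) = ¬undefined = undefined

undefined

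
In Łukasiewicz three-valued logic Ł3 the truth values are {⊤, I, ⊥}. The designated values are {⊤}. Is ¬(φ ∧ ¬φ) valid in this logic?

No

Countermodel: φ=I gives I, which is not designated.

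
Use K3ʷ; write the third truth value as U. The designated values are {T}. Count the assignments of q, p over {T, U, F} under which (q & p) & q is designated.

Designated under: (q=T, p=T).

1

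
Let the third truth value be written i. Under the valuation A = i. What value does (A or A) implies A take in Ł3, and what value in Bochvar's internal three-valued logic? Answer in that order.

In Ł3: A or A = i or i = i
(A or A) implies A = i implies i = 1
In Bochvar's internal three-valued logic: A or A = i or i = i
(A or A) implies A = i implies i = i  [any arg is the third value ⇒ result is the third value]
They differ because Ł3 and Bochvar's internal three-valued logic treat i differently under the binary connectives.

1; i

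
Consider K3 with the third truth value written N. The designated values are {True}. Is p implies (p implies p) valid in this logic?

No

Countermodel: p=N gives N, which is not designated.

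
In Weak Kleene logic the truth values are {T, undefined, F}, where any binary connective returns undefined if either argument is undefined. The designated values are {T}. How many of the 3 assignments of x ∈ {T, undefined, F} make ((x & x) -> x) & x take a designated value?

x=T: T ✓
x=undefined: undefined ·
x=F: F ·

1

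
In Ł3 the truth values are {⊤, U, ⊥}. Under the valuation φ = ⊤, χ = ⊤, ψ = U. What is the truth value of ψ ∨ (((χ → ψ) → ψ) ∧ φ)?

χ → ψ = ⊤ → U = U  [min(1, 1−1+½)]
(χ → ψ) → ψ = U → U = ⊤
((χ → ψ) → ψ) ∧ φ = ⊤ ∧ ⊤ = ⊤
ψ ∨ (((χ → ψ) → ψ) ∧ φ) = U ∨ ⊤ = ⊤

⊤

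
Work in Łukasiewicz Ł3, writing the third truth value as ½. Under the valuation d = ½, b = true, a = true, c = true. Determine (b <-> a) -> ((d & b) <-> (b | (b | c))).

b <-> a = true <-> true = true
d & b = ½ & true = ½
b | c = true | true = true
b | (b | c) = true | true = true
(d & b) <-> (b | (b | c)) = ½ <-> true = ½  [1 − |½−1|]
(b <-> a) -> ((d & b) <-> (b | (b | c))) = true -> ½ = ½

½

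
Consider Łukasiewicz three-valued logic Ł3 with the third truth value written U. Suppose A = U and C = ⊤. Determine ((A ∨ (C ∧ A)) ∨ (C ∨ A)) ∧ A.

U

C ∧ A = ⊤ ∧ U = U
A ∨ (C ∧ A) = U ∨ U = U
C ∨ A = ⊤ ∨ U = ⊤
(A ∨ (C ∧ A)) ∨ (C ∨ A) = U ∨ ⊤ = ⊤
((A ∨ (C ∧ A)) ∨ (C ∨ A)) ∧ A = ⊤ ∧ U = U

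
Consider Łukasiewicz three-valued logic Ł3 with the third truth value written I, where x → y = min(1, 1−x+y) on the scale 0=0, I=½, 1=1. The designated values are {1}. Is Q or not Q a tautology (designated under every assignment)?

No

Countermodel: Q=I gives I, which is not designated.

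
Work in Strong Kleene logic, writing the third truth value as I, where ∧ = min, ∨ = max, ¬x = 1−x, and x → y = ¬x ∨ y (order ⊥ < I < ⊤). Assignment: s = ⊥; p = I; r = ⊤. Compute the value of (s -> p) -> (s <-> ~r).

⊤

s -> p = ⊥ -> I = ⊤
~r = ~⊤ = ⊥
s <-> ~r = ⊥ <-> ⊥ = ⊤
(s -> p) -> (s <-> ~r) = ⊤ -> ⊤ = ⊤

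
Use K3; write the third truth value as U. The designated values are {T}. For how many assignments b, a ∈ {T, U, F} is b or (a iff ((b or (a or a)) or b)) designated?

6

Of the 9 assignments, 6 give a value in {T}.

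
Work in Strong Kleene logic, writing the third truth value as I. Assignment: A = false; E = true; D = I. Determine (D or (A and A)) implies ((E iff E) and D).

A and A = false and false = false
D or (A and A) = I or false = I
E iff E = true iff true = true
(E iff E) and D = true and I = I
(D or (A and A)) implies ((E iff E) and D) = I implies I = I

I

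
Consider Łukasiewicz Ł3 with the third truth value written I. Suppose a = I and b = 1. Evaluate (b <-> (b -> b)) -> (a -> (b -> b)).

1

b -> b = 1 -> 1 = 1
b <-> (b -> b) = 1 <-> 1 = 1
b -> b = 1 -> 1 = 1
a -> (b -> b) = I -> 1 = 1
(b <-> (b -> b)) -> (a -> (b -> b)) = 1 -> 1 = 1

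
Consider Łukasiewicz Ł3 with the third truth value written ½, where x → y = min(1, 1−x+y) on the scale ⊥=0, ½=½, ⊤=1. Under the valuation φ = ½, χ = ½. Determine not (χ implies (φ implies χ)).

⊥

φ implies χ = ½ implies ½ = ⊤  [min(1, 1−½+½)]
χ implies (φ implies χ) = ½ implies ⊤ = ⊤
not (χ implies (φ implies χ)) = not ⊤ = ⊥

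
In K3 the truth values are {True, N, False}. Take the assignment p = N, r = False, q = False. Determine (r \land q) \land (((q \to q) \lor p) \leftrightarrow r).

False

r \land q = False \land False = False
q \to q = False \to False = True
(q \to q) \lor p = True \lor N = True
((q \to q) \lor p) \leftrightarrow r = True \leftrightarrow False = False
(r \land q) \land (((q \to q) \lor p) \leftrightarrow r) = False \land False = False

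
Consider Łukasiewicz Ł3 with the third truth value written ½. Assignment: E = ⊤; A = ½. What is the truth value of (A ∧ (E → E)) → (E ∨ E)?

E → E = ⊤ → ⊤ = ⊤
A ∧ (E → E) = ½ ∧ ⊤ = ½
E ∨ E = ⊤ ∨ ⊤ = ⊤
(A ∧ (E → E)) → (E ∨ E) = ½ → ⊤ = ⊤  [min(1, 1−½+1)]

⊤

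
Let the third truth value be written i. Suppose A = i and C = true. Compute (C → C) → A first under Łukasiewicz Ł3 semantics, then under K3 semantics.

i; i

In Łukasiewicz Ł3: C → C = true → true = true
(C → C) → A = true → i = i
In K3: C → C = true → true = true
(C → C) → A = true → i = i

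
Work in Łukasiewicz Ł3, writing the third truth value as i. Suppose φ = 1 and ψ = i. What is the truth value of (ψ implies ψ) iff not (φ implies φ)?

0

ψ implies ψ = i implies i = 1  [min(1, 1−½+½)]
φ implies φ = 1 implies 1 = 1
not (φ implies φ) = not 1 = 0
(ψ implies ψ) iff not (φ implies φ) = 1 iff 0 = 0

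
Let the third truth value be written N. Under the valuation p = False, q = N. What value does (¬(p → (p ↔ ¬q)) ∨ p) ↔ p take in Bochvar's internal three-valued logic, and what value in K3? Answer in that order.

In Bochvar's internal three-valued logic: ¬q = ¬N = N
p ↔ ¬q = False ↔ N = N
p → (p ↔ ¬q) = False → N = N  [any arg is the third value ⇒ result is the third value]
¬(p → (p ↔ ¬q)) = ¬N = N
¬(p → (p ↔ ¬q)) ∨ p = N ∨ False = N
(¬(p → (p ↔ ¬q)) ∨ p) ↔ p = N ↔ False = N
In K3: ¬q = ¬N = N
p ↔ ¬q = False ↔ N = N
p → (p ↔ ¬q) = False → N = True  [¬False ∨ N]
¬(p → (p ↔ ¬q)) = ¬True = False
¬(p → (p ↔ ¬q)) ∨ p = False ∨ False = False
(¬(p → (p ↔ ¬q)) ∨ p) ↔ p = False ↔ False = True
They differ because Bochvar's internal three-valued logic and K3 treat N differently under the binary connectives.

N; True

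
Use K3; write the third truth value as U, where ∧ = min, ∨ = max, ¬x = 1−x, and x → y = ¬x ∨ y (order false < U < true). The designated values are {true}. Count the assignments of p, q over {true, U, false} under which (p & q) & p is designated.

Designated under: (p=true, q=true).

1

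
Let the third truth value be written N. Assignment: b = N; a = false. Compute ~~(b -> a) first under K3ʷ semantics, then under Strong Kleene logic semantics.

In K3ʷ: b -> a = N -> false = N  [any arg is the third value ⇒ result is the third value]
~(b -> a) = ~N = N
~~(b -> a) = ~N = N
In Strong Kleene logic: b -> a = N -> false = N  [~N | false]
~(b -> a) = ~N = N
~~(b -> a) = ~N = N

N; N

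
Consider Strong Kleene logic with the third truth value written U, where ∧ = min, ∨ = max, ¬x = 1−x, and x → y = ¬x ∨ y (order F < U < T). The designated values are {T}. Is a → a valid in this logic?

No

Countermodel: a=U gives U, which is not designated.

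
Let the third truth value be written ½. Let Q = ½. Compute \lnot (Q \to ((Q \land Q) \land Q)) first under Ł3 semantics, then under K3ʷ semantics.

⊥; ½

In Ł3: Q \land Q = ½ \land ½ = ½
(Q \land Q) \land Q = ½ \land ½ = ½
Q \to ((Q \land Q) \land Q) = ½ \to ½ = ⊤
\lnot (Q \to ((Q \land Q) \land Q)) = \lnot ⊤ = ⊥
In K3ʷ: Q \land Q = ½ \land ½ = ½
(Q \land Q) \land Q = ½ \land ½ = ½
Q \to ((Q \land Q) \land Q) = ½ \to ½ = ½  [any arg is the third value ⇒ result is the third value]
\lnot (Q \to ((Q \land Q) \land Q)) = \lnot ½ = ½
They differ because Ł3 and K3ʷ treat ½ differently under the binary connectives.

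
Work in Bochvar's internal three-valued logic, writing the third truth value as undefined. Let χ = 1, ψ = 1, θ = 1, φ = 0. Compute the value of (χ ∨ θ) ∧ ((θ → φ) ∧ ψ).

χ ∨ θ = 1 ∨ 1 = 1
θ → φ = 1 → 0 = 0
(θ → φ) ∧ ψ = 0 ∧ 1 = 0
(χ ∨ θ) ∧ ((θ → φ) ∧ ψ) = 1 ∧ 0 = 0

0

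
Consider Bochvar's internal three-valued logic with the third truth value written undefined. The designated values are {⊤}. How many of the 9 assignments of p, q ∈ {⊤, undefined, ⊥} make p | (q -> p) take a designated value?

3

Designated under: (p=⊤, q=⊤); (p=⊤, q=⊥); (p=⊥, q=⊥).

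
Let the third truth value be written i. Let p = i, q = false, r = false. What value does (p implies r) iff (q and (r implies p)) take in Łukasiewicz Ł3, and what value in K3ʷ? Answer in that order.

In Łukasiewicz Ł3: p implies r = i implies false = i
r implies p = false implies i = true
q and (r implies p) = false and true = false
(p implies r) iff (q and (r implies p)) = i iff false = i
In K3ʷ: p implies r = i implies false = i
r implies p = false implies i = i
q and (r implies p) = false and i = i
(p implies r) iff (q and (r implies p)) = i iff i = i

i; i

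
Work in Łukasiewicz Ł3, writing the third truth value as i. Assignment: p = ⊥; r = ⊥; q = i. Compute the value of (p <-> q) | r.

p <-> q = ⊥ <-> i = i  [1 − |0−½|]
(p <-> q) | r = i | ⊥ = i

i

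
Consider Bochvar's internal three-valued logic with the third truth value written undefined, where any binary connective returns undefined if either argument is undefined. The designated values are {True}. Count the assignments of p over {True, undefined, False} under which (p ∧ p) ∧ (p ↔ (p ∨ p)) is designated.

1

p=True: True ✓
p=undefined: undefined ·
p=False: False ·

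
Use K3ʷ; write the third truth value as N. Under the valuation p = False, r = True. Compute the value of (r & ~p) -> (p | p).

False

~p = ~False = True
r & ~p = True & True = True
p | p = False | False = False
(r & ~p) -> (p | p) = True -> False = False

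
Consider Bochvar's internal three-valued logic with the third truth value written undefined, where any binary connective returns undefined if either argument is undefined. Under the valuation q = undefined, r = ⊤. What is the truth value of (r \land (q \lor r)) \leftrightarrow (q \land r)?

undefined

q \lor r = undefined \lor ⊤ = undefined
r \land (q \lor r) = ⊤ \land undefined = undefined
q \land r = undefined \land ⊤ = undefined
(r \land (q \lor r)) \leftrightarrow (q \land r) = undefined \leftrightarrow undefined = undefined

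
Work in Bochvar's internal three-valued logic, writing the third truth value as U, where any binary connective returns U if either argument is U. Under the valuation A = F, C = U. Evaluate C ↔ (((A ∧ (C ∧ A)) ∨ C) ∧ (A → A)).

U

C ∧ A = U ∧ F = U
A ∧ (C ∧ A) = F ∧ U = U
(A ∧ (C ∧ A)) ∨ C = U ∨ U = U
A → A = F → F = T
((A ∧ (C ∧ A)) ∨ C) ∧ (A → A) = U ∧ T = U
C ↔ (((A ∧ (C ∧ A)) ∨ C) ∧ (A → A)) = U ↔ U = U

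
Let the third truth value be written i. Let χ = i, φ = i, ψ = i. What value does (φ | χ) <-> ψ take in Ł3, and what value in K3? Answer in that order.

In Ł3: φ | χ = i | i = i
(φ | χ) <-> ψ = i <-> i = T  [1 − |½−½|]
In K3: φ | χ = i | i = i
(φ | χ) <-> ψ = i <-> i = i
They differ because Ł3 and K3 treat i differently under implication.

T; i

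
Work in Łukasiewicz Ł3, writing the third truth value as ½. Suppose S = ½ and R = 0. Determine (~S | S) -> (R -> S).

~S = ~½ = ½
~S | S = ½ | ½ = ½
R -> S = 0 -> ½ = 1
(~S | S) -> (R -> S) = ½ -> 1 = 1

1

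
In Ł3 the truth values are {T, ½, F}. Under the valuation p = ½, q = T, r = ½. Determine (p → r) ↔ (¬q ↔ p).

p → r = ½ → ½ = T  [min(1, 1−½+½)]
¬q = ¬T = F
¬q ↔ p = F ↔ ½ = ½
(p → r) ↔ (¬q ↔ p) = T ↔ ½ = ½

½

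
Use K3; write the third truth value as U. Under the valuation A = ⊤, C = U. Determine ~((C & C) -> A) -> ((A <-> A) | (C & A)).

C & C = U & U = U
(C & C) -> A = U -> ⊤ = ⊤  [~U | ⊤]
~((C & C) -> A) = ~⊤ = ⊥
A <-> A = ⊤ <-> ⊤ = ⊤
C & A = U & ⊤ = U
(A <-> A) | (C & A) = ⊤ | U = ⊤
~((C & C) -> A) -> ((A <-> A) | (C & A)) = ⊥ -> ⊤ = ⊤

⊤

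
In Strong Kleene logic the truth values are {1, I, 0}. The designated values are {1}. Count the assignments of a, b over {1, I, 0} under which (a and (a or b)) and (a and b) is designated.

Designated under: (a=1, b=1).

1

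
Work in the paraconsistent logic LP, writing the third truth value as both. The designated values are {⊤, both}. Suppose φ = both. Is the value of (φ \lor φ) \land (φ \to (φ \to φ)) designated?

Yes

φ \lor φ = both \lor both = both
φ \to φ = both \to both = both  [\lnot both \lor both]
φ \to (φ \to φ) = both \to both = both
(φ \lor φ) \land (φ \to (φ \to φ)) = both \land both = both
both ∈ {⊤, both}.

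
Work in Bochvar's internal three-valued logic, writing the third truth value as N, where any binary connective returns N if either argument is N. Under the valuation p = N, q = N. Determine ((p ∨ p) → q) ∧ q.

N

p ∨ p = N ∨ N = N
(p ∨ p) → q = N → N = N  [any arg is the third value ⇒ result is the third value]
((p ∨ p) → q) ∧ q = N ∧ N = N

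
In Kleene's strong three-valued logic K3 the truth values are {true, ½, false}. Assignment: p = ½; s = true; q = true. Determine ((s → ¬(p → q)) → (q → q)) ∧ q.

true

p → q = ½ → true = true  [¬½ ∨ true]
¬(p → q) = ¬true = false
s → ¬(p → q) = true → false = false
q → q = true → true = true
(s → ¬(p → q)) → (q → q) = false → true = true
((s → ¬(p → q)) → (q → q)) ∧ q = true ∧ true = true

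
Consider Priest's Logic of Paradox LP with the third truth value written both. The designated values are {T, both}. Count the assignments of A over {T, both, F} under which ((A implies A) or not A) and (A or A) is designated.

2

A=T: T ✓
A=both: both ✓
A=F: F ·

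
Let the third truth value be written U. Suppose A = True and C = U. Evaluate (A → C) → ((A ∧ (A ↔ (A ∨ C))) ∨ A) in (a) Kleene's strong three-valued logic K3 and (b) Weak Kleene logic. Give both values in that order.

In Kleene's strong three-valued logic K3: A → C = True → U = U  [¬True ∨ U]
A ∨ C = True ∨ U = True
A ↔ (A ∨ C) = True ↔ True = True
A ∧ (A ↔ (A ∨ C)) = True ∧ True = True
(A ∧ (A ↔ (A ∨ C))) ∨ A = True ∨ True = True
(A → C) → ((A ∧ (A ↔ (A ∨ C))) ∨ A) = U → True = True
In Weak Kleene logic: A → C = True → U = U  [any arg is the third value ⇒ result is the third value]
A ∨ C = True ∨ U = U
A ↔ (A ∨ C) = True ↔ U = U
A ∧ (A ↔ (A ∨ C)) = True ∧ U = U
(A ∧ (A ↔ (A ∨ C))) ∨ A = U ∨ True = U
(A → C) → ((A ∧ (A ↔ (A ∨ C))) ∨ A) = U → U = U
They differ because Kleene's strong three-valued logic K3 and Weak Kleene logic treat U differently under the binary connectives.

True; U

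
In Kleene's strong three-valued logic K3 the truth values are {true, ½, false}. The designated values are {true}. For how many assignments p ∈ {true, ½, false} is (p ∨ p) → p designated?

2

p=true: true ✓
p=½: ½ ·
p=false: true ✓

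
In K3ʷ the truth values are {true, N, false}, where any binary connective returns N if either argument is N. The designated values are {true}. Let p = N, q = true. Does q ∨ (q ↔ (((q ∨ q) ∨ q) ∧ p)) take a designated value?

No

q ∨ q = true ∨ true = true
(q ∨ q) ∨ q = true ∨ true = true
((q ∨ q) ∨ q) ∧ p = true ∧ N = N
q ↔ (((q ∨ q) ∨ q) ∧ p) = true ↔ N = N
q ∨ (q ↔ (((q ∨ q) ∨ q) ∧ p)) = true ∨ N = N
N ∉ {true}.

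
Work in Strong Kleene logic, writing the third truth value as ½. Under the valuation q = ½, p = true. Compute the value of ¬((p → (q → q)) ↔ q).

q → q = ½ → ½ = ½
p → (q → q) = true → ½ = ½
(p → (q → q)) ↔ q = ½ ↔ ½ = ½
¬((p → (q → q)) ↔ q) = ¬½ = ½

½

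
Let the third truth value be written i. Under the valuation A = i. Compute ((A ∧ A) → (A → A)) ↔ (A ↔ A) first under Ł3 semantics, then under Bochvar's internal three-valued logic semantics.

In Ł3: A ∧ A = i ∧ i = i
A → A = i → i = ⊤  [min(1, 1−½+½)]
(A ∧ A) → (A → A) = i → ⊤ = ⊤
A ↔ A = i ↔ i = ⊤
((A ∧ A) → (A → A)) ↔ (A ↔ A) = ⊤ ↔ ⊤ = ⊤
In Bochvar's internal three-valued logic: A ∧ A = i ∧ i = i
A → A = i → i = i
(A ∧ A) → (A → A) = i → i = i
A ↔ A = i ↔ i = i
((A ∧ A) → (A → A)) ↔ (A ↔ A) = i ↔ i = i
They differ because Ł3 and Bochvar's internal three-valued logic treat i differently under the binary connectives.

⊤; i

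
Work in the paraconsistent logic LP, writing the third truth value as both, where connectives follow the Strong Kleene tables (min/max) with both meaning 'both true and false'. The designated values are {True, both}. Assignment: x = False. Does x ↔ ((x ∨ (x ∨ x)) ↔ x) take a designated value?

x ∨ x = False ∨ False = False
x ∨ (x ∨ x) = False ∨ False = False
(x ∨ (x ∨ x)) ↔ x = False ↔ False = True
x ↔ ((x ∨ (x ∨ x)) ↔ x) = False ↔ True = False
False ∉ {True, both}.

No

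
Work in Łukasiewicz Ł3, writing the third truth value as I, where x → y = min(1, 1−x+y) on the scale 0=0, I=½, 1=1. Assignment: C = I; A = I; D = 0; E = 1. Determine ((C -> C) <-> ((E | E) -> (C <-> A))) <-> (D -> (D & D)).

C -> C = I -> I = 1  [min(1, 1−½+½)]
E | E = 1 | 1 = 1
C <-> A = I <-> I = 1
(E | E) -> (C <-> A) = 1 -> 1 = 1
(C -> C) <-> ((E | E) -> (C <-> A)) = 1 <-> 1 = 1
D & D = 0 & 0 = 0
D -> (D & D) = 0 -> 0 = 1
((C -> C) <-> ((E | E) -> (C <-> A))) <-> (D -> (D & D)) = 1 <-> 1 = 1

1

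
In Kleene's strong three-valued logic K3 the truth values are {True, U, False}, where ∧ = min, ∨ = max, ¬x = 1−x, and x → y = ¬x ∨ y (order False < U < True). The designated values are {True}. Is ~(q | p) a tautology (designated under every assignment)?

Countermodel: q=True, p=True gives False, which is not designated.

No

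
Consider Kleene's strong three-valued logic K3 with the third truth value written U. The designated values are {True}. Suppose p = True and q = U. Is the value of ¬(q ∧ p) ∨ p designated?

q ∧ p = U ∧ True = U
¬(q ∧ p) = ¬U = U
¬(q ∧ p) ∨ p = U ∨ True = True
True ∈ {True}.

Yes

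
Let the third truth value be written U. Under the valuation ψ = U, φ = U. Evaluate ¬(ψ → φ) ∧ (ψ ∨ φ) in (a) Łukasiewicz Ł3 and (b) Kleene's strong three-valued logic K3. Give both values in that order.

F; U

In Łukasiewicz Ł3: ψ → φ = U → U = T  [min(1, 1−½+½)]
¬(ψ → φ) = ¬T = F
ψ ∨ φ = U ∨ U = U
¬(ψ → φ) ∧ (ψ ∨ φ) = F ∧ U = F
In Kleene's strong three-valued logic K3: ψ → φ = U → U = U  [¬U ∨ U]
¬(ψ → φ) = ¬U = U
ψ ∨ φ = U ∨ U = U
¬(ψ → φ) ∧ (ψ ∨ φ) = U ∧ U = U
They differ because Łukasiewicz Ł3 and Kleene's strong three-valued logic K3 treat U differently under implication.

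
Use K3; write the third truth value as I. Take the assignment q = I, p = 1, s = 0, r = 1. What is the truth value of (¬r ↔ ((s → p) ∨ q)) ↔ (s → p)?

0

¬r = ¬1 = 0
s → p = 0 → 1 = 1
(s → p) ∨ q = 1 ∨ I = 1
¬r ↔ ((s → p) ∨ q) = 0 ↔ 1 = 0
s → p = 0 → 1 = 1
(¬r ↔ ((s → p) ∨ q)) ↔ (s → p) = 0 ↔ 1 = 0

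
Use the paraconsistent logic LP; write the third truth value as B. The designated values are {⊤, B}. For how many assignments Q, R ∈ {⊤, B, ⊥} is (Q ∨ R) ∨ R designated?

Of the 9 assignments, 8 give a value in {⊤, B}.

8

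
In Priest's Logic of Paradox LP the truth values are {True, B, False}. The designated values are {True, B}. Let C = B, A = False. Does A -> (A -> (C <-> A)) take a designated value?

C <-> A = B <-> False = B
A -> (C <-> A) = False -> B = True  [~False | B]
A -> (A -> (C <-> A)) = False -> True = True
True ∈ {True, B}.

Yes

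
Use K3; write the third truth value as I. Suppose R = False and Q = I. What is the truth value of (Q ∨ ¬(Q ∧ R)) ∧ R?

False

Q ∧ R = I ∧ False = False
¬(Q ∧ R) = ¬False = True
Q ∨ ¬(Q ∧ R) = I ∨ True = True
(Q ∨ ¬(Q ∧ R)) ∧ R = True ∧ False = False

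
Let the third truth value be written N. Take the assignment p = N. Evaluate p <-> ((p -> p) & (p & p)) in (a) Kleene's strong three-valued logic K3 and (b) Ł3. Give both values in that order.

N; True

In Kleene's strong three-valued logic K3: p -> p = N -> N = N  [~N | N]
p & p = N & N = N
(p -> p) & (p & p) = N & N = N
p <-> ((p -> p) & (p & p)) = N <-> N = N
In Ł3: p -> p = N -> N = True
p & p = N & N = N
(p -> p) & (p & p) = True & N = N
p <-> ((p -> p) & (p & p)) = N <-> N = True
They differ because Kleene's strong three-valued logic K3 and Ł3 treat N differently under implication.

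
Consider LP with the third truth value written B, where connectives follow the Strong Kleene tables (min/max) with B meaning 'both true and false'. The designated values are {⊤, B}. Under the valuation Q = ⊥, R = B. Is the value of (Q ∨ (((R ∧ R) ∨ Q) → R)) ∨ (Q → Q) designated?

R ∧ R = B ∧ B = B
(R ∧ R) ∨ Q = B ∨ ⊥ = B
((R ∧ R) ∨ Q) → R = B → B = B  [¬B ∨ B]
Q ∨ (((R ∧ R) ∨ Q) → R) = ⊥ ∨ B = B
Q → Q = ⊥ → ⊥ = ⊤
(Q ∨ (((R ∧ R) ∨ Q) → R)) ∨ (Q → Q) = B ∨ ⊤ = ⊤
⊤ ∈ {⊤, B}.

Yes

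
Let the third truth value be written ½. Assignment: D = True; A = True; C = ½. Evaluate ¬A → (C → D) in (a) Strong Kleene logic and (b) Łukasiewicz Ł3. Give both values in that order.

In Strong Kleene logic: ¬A = ¬True = False
C → D = ½ → True = True  [¬½ ∨ True]
¬A → (C → D) = False → True = True
In Łukasiewicz Ł3: ¬A = ¬True = False
C → D = ½ → True = True  [min(1, 1−½+1)]
¬A → (C → D) = False → True = True

True; True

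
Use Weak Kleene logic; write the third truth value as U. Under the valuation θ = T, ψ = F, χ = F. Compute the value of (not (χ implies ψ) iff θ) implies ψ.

T

χ implies ψ = F implies F = T
not (χ implies ψ) = not T = F
not (χ implies ψ) iff θ = F iff T = F
(not (χ implies ψ) iff θ) implies ψ = F implies F = T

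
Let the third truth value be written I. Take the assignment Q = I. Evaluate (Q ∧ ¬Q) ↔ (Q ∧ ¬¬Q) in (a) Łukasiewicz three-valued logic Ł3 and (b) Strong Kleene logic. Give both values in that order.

True; I

In Łukasiewicz three-valued logic Ł3: ¬Q = ¬I = I
Q ∧ ¬Q = I ∧ I = I
¬Q = ¬I = I
¬¬Q = ¬I = I
Q ∧ ¬¬Q = I ∧ I = I
(Q ∧ ¬Q) ↔ (Q ∧ ¬¬Q) = I ↔ I = True
In Strong Kleene logic: ¬Q = ¬I = I
Q ∧ ¬Q = I ∧ I = I
¬Q = ¬I = I
¬¬Q = ¬I = I
Q ∧ ¬¬Q = I ∧ I = I
(Q ∧ ¬Q) ↔ (Q ∧ ¬¬Q) = I ↔ I = I
They differ because Łukasiewicz three-valued logic Ł3 and Strong Kleene logic treat I differently under implication.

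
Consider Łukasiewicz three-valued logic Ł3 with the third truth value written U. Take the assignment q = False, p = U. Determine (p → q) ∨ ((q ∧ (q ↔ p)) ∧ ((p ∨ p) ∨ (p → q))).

U

p → q = U → False = U
q ↔ p = False ↔ U = U
q ∧ (q ↔ p) = False ∧ U = False
p ∨ p = U ∨ U = U
p → q = U → False = U
(p ∨ p) ∨ (p → q) = U ∨ U = U
(q ∧ (q ↔ p)) ∧ ((p ∨ p) ∨ (p → q)) = False ∧ U = False
(p → q) ∨ ((q ∧ (q ↔ p)) ∧ ((p ∨ p) ∨ (p → q))) = U ∨ False = U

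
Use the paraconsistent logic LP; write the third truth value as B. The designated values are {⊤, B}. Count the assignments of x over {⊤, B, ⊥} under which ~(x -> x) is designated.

1

x=⊤: ⊥ ·
x=B: B ✓
x=⊥: ⊥ ·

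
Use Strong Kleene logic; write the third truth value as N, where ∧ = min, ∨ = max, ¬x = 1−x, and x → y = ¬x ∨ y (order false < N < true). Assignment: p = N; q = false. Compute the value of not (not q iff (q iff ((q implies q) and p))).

N

not q = not false = true
q implies q = false implies false = true
(q implies q) and p = true and N = N
q iff ((q implies q) and p) = false iff N = N
not q iff (q iff ((q implies q) and p)) = true iff N = N
not (not q iff (q iff ((q implies q) and p))) = not N = N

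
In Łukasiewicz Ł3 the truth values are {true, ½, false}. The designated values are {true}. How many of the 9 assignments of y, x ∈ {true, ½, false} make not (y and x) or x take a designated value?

7

Of the 9 assignments, 7 give a value in {true}.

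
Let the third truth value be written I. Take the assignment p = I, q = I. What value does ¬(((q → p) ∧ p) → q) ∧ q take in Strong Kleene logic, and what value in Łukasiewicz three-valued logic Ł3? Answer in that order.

I; 0

In Strong Kleene logic: q → p = I → I = I  [¬I ∨ I]
(q → p) ∧ p = I ∧ I = I
((q → p) ∧ p) → q = I → I = I
¬(((q → p) ∧ p) → q) = ¬I = I
¬(((q → p) ∧ p) → q) ∧ q = I ∧ I = I
In Łukasiewicz three-valued logic Ł3: q → p = I → I = 1
(q → p) ∧ p = 1 ∧ I = I
((q → p) ∧ p) → q = I → I = 1
¬(((q → p) ∧ p) → q) = ¬1 = 0
¬(((q → p) ∧ p) → q) ∧ q = 0 ∧ I = 0
They differ because Strong Kleene logic and Łukasiewicz three-valued logic Ł3 treat I differently under implication.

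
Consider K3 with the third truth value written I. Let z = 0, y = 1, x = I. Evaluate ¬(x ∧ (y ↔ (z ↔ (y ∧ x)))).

y ∧ x = 1 ∧ I = I
z ↔ (y ∧ x) = 0 ↔ I = I
y ↔ (z ↔ (y ∧ x)) = 1 ↔ I = I
x ∧ (y ↔ (z ↔ (y ∧ x))) = I ∧ I = I
¬(x ∧ (y ↔ (z ↔ (y ∧ x)))) = ¬I = I

I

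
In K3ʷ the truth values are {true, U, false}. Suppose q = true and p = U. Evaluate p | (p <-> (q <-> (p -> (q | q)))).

q | q = true | true = true
p -> (q | q) = U -> true = U  [any arg is the third value ⇒ result is the third value]
q <-> (p -> (q | q)) = true <-> U = U
p <-> (q <-> (p -> (q | q))) = U <-> U = U
p | (p <-> (q <-> (p -> (q | q)))) = U | U = U

U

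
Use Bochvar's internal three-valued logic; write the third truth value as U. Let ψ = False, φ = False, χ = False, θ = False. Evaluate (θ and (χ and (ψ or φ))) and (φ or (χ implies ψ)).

ψ or φ = False or False = False
χ and (ψ or φ) = False and False = False
θ and (χ and (ψ or φ)) = False and False = False
χ implies ψ = False implies False = True
φ or (χ implies ψ) = False or True = True
(θ and (χ and (ψ or φ))) and (φ or (χ implies ψ)) = False and True = False

False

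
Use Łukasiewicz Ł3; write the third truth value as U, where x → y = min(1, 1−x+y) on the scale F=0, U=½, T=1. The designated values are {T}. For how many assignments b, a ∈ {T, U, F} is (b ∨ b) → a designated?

Of the 9 assignments, 6 give a value in {T}.

6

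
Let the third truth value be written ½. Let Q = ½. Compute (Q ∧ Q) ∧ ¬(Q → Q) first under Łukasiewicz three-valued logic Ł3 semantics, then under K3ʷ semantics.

False; ½

In Łukasiewicz three-valued logic Ł3: Q ∧ Q = ½ ∧ ½ = ½
Q → Q = ½ → ½ = True
¬(Q → Q) = ¬True = False
(Q ∧ Q) ∧ ¬(Q → Q) = ½ ∧ False = False
In K3ʷ: Q ∧ Q = ½ ∧ ½ = ½
Q → Q = ½ → ½ = ½  [any arg is the third value ⇒ result is the third value]
¬(Q → Q) = ¬½ = ½
(Q ∧ Q) ∧ ¬(Q → Q) = ½ ∧ ½ = ½
They differ because Łukasiewicz three-valued logic Ł3 and K3ʷ treat ½ differently under the binary connectives.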